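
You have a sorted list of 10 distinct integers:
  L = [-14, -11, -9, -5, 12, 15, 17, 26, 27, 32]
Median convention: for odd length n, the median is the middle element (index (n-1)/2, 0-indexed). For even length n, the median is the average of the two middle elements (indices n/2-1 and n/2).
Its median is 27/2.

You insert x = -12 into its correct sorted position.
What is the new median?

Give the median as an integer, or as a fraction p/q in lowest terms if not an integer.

Old list (sorted, length 10): [-14, -11, -9, -5, 12, 15, 17, 26, 27, 32]
Old median = 27/2
Insert x = -12
Old length even (10). Middle pair: indices 4,5 = 12,15.
New length odd (11). New median = single middle element.
x = -12: 1 elements are < x, 9 elements are > x.
New sorted list: [-14, -12, -11, -9, -5, 12, 15, 17, 26, 27, 32]
New median = 12

Answer: 12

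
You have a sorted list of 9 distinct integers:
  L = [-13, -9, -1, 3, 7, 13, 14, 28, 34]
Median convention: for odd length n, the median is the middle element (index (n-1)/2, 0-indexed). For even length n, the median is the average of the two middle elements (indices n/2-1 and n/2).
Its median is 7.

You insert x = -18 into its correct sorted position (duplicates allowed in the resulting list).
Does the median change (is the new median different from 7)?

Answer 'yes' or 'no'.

Answer: yes

Derivation:
Old median = 7
Insert x = -18
New median = 5
Changed? yes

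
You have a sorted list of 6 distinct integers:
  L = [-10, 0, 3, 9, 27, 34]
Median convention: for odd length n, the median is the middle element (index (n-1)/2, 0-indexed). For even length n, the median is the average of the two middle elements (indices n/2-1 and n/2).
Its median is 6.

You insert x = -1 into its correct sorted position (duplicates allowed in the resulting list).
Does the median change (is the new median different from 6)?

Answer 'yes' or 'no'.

Answer: yes

Derivation:
Old median = 6
Insert x = -1
New median = 3
Changed? yes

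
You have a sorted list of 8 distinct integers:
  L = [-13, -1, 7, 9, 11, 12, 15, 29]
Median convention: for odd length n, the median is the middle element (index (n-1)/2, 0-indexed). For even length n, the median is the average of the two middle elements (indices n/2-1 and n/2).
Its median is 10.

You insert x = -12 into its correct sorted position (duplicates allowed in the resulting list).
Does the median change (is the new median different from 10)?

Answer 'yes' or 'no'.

Old median = 10
Insert x = -12
New median = 9
Changed? yes

Answer: yes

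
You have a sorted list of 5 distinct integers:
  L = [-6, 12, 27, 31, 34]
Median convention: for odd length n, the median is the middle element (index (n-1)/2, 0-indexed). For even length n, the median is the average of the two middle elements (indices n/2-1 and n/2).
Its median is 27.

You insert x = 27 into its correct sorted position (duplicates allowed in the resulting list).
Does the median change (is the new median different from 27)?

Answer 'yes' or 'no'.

Answer: no

Derivation:
Old median = 27
Insert x = 27
New median = 27
Changed? no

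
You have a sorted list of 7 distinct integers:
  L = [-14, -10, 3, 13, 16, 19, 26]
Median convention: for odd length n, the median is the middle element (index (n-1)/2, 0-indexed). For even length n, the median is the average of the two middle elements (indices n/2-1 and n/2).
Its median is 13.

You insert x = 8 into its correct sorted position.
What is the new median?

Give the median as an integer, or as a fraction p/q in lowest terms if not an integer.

Answer: 21/2

Derivation:
Old list (sorted, length 7): [-14, -10, 3, 13, 16, 19, 26]
Old median = 13
Insert x = 8
Old length odd (7). Middle was index 3 = 13.
New length even (8). New median = avg of two middle elements.
x = 8: 3 elements are < x, 4 elements are > x.
New sorted list: [-14, -10, 3, 8, 13, 16, 19, 26]
New median = 21/2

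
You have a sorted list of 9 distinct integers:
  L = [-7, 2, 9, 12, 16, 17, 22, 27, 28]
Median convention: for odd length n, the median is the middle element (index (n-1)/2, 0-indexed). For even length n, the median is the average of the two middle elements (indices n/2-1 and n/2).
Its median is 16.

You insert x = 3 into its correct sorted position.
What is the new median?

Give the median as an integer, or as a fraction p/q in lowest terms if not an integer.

Old list (sorted, length 9): [-7, 2, 9, 12, 16, 17, 22, 27, 28]
Old median = 16
Insert x = 3
Old length odd (9). Middle was index 4 = 16.
New length even (10). New median = avg of two middle elements.
x = 3: 2 elements are < x, 7 elements are > x.
New sorted list: [-7, 2, 3, 9, 12, 16, 17, 22, 27, 28]
New median = 14

Answer: 14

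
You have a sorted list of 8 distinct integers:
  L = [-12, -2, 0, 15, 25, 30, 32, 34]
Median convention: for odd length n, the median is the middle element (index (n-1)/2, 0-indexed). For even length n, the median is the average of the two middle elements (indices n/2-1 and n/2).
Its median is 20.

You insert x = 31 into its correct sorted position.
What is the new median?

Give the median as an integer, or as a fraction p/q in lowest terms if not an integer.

Old list (sorted, length 8): [-12, -2, 0, 15, 25, 30, 32, 34]
Old median = 20
Insert x = 31
Old length even (8). Middle pair: indices 3,4 = 15,25.
New length odd (9). New median = single middle element.
x = 31: 6 elements are < x, 2 elements are > x.
New sorted list: [-12, -2, 0, 15, 25, 30, 31, 32, 34]
New median = 25

Answer: 25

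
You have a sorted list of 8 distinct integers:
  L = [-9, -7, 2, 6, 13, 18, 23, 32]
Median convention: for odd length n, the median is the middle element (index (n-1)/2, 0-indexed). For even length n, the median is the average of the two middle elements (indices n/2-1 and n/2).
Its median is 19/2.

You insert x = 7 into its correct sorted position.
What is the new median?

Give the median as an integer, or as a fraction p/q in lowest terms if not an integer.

Old list (sorted, length 8): [-9, -7, 2, 6, 13, 18, 23, 32]
Old median = 19/2
Insert x = 7
Old length even (8). Middle pair: indices 3,4 = 6,13.
New length odd (9). New median = single middle element.
x = 7: 4 elements are < x, 4 elements are > x.
New sorted list: [-9, -7, 2, 6, 7, 13, 18, 23, 32]
New median = 7

Answer: 7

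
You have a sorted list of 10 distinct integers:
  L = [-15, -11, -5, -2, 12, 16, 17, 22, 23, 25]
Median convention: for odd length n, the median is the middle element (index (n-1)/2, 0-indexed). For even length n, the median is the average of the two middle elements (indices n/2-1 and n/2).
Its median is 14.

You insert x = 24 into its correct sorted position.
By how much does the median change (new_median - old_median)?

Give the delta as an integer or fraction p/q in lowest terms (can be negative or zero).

Answer: 2

Derivation:
Old median = 14
After inserting x = 24: new sorted = [-15, -11, -5, -2, 12, 16, 17, 22, 23, 24, 25]
New median = 16
Delta = 16 - 14 = 2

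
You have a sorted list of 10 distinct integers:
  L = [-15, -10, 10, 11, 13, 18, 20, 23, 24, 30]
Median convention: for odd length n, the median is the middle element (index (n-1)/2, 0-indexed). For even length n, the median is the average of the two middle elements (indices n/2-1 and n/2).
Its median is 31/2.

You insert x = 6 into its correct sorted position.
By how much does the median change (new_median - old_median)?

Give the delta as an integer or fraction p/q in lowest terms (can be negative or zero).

Old median = 31/2
After inserting x = 6: new sorted = [-15, -10, 6, 10, 11, 13, 18, 20, 23, 24, 30]
New median = 13
Delta = 13 - 31/2 = -5/2

Answer: -5/2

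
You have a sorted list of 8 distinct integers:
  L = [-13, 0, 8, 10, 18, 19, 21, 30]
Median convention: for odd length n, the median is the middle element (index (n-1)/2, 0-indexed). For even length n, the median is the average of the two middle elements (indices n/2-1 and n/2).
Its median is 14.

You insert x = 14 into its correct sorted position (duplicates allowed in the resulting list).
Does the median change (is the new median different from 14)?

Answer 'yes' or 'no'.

Answer: no

Derivation:
Old median = 14
Insert x = 14
New median = 14
Changed? no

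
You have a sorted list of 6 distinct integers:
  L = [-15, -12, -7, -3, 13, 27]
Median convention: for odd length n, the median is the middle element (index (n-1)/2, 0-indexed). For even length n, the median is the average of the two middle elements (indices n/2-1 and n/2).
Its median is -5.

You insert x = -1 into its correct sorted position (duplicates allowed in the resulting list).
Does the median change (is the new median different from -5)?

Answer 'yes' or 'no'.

Old median = -5
Insert x = -1
New median = -3
Changed? yes

Answer: yes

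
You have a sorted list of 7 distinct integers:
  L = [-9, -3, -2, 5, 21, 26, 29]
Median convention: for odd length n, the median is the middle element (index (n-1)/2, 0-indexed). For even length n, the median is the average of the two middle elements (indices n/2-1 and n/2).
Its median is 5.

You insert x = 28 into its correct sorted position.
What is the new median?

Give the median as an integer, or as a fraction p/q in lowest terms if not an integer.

Answer: 13

Derivation:
Old list (sorted, length 7): [-9, -3, -2, 5, 21, 26, 29]
Old median = 5
Insert x = 28
Old length odd (7). Middle was index 3 = 5.
New length even (8). New median = avg of two middle elements.
x = 28: 6 elements are < x, 1 elements are > x.
New sorted list: [-9, -3, -2, 5, 21, 26, 28, 29]
New median = 13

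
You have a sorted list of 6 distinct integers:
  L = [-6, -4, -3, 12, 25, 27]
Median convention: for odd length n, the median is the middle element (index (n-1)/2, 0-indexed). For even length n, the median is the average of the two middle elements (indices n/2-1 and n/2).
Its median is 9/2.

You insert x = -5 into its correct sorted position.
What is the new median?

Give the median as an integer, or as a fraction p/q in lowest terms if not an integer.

Answer: -3

Derivation:
Old list (sorted, length 6): [-6, -4, -3, 12, 25, 27]
Old median = 9/2
Insert x = -5
Old length even (6). Middle pair: indices 2,3 = -3,12.
New length odd (7). New median = single middle element.
x = -5: 1 elements are < x, 5 elements are > x.
New sorted list: [-6, -5, -4, -3, 12, 25, 27]
New median = -3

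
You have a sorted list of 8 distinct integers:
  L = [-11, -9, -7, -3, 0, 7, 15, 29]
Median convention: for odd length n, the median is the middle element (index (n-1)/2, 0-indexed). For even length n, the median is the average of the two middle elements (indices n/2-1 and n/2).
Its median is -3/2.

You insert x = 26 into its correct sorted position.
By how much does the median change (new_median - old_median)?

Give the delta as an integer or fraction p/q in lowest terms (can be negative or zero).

Answer: 3/2

Derivation:
Old median = -3/2
After inserting x = 26: new sorted = [-11, -9, -7, -3, 0, 7, 15, 26, 29]
New median = 0
Delta = 0 - -3/2 = 3/2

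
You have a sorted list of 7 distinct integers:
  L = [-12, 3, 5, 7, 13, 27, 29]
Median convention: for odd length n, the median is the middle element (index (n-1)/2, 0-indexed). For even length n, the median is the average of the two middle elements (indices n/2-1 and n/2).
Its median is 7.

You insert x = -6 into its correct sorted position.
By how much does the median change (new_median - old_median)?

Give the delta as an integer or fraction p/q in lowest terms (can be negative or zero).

Old median = 7
After inserting x = -6: new sorted = [-12, -6, 3, 5, 7, 13, 27, 29]
New median = 6
Delta = 6 - 7 = -1

Answer: -1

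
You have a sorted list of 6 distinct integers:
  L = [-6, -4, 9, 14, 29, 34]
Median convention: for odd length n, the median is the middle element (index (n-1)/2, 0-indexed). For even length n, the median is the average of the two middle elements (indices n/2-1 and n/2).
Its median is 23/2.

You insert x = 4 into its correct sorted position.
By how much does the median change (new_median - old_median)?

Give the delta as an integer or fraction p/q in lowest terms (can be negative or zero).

Old median = 23/2
After inserting x = 4: new sorted = [-6, -4, 4, 9, 14, 29, 34]
New median = 9
Delta = 9 - 23/2 = -5/2

Answer: -5/2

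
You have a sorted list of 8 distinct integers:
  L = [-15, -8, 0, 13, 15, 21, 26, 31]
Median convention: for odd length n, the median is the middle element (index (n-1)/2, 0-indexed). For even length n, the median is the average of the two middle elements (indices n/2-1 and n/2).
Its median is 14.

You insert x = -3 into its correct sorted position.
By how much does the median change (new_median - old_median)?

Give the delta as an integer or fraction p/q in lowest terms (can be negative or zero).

Old median = 14
After inserting x = -3: new sorted = [-15, -8, -3, 0, 13, 15, 21, 26, 31]
New median = 13
Delta = 13 - 14 = -1

Answer: -1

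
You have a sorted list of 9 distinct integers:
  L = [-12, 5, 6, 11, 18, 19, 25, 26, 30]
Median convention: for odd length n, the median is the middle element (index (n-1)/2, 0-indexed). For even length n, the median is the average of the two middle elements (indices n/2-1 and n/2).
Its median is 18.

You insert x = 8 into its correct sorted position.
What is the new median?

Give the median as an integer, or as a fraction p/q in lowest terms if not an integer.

Answer: 29/2

Derivation:
Old list (sorted, length 9): [-12, 5, 6, 11, 18, 19, 25, 26, 30]
Old median = 18
Insert x = 8
Old length odd (9). Middle was index 4 = 18.
New length even (10). New median = avg of two middle elements.
x = 8: 3 elements are < x, 6 elements are > x.
New sorted list: [-12, 5, 6, 8, 11, 18, 19, 25, 26, 30]
New median = 29/2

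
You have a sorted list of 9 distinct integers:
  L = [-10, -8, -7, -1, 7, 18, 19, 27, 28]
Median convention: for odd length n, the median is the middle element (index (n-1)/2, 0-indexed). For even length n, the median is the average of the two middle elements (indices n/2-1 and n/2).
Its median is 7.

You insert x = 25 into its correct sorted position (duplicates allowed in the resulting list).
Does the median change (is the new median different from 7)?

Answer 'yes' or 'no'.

Answer: yes

Derivation:
Old median = 7
Insert x = 25
New median = 25/2
Changed? yes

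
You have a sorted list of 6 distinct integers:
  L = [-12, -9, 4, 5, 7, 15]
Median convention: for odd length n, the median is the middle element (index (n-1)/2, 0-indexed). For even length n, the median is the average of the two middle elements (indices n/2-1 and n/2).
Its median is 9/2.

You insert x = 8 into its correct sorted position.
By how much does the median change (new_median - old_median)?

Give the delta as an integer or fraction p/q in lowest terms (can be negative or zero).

Answer: 1/2

Derivation:
Old median = 9/2
After inserting x = 8: new sorted = [-12, -9, 4, 5, 7, 8, 15]
New median = 5
Delta = 5 - 9/2 = 1/2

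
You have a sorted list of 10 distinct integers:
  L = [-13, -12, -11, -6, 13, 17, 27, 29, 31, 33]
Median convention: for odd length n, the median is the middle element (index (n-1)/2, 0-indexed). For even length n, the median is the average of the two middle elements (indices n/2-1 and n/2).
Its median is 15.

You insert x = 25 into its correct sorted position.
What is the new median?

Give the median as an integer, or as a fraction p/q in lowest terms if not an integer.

Old list (sorted, length 10): [-13, -12, -11, -6, 13, 17, 27, 29, 31, 33]
Old median = 15
Insert x = 25
Old length even (10). Middle pair: indices 4,5 = 13,17.
New length odd (11). New median = single middle element.
x = 25: 6 elements are < x, 4 elements are > x.
New sorted list: [-13, -12, -11, -6, 13, 17, 25, 27, 29, 31, 33]
New median = 17

Answer: 17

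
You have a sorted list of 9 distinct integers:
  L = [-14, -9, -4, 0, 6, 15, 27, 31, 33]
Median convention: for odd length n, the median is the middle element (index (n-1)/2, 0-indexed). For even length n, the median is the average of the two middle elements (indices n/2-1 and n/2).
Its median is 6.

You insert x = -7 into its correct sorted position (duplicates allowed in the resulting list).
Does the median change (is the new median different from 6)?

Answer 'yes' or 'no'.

Answer: yes

Derivation:
Old median = 6
Insert x = -7
New median = 3
Changed? yes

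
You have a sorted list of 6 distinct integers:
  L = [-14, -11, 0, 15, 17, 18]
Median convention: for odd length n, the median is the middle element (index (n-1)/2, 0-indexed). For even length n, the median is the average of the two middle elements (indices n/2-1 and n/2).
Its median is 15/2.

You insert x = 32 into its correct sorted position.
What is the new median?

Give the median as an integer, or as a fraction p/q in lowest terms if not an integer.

Answer: 15

Derivation:
Old list (sorted, length 6): [-14, -11, 0, 15, 17, 18]
Old median = 15/2
Insert x = 32
Old length even (6). Middle pair: indices 2,3 = 0,15.
New length odd (7). New median = single middle element.
x = 32: 6 elements are < x, 0 elements are > x.
New sorted list: [-14, -11, 0, 15, 17, 18, 32]
New median = 15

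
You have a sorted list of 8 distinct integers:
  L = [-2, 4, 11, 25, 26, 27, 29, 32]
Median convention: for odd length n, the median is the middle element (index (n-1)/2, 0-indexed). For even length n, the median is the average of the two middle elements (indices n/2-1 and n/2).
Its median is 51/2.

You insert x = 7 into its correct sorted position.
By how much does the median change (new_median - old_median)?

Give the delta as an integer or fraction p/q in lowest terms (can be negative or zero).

Answer: -1/2

Derivation:
Old median = 51/2
After inserting x = 7: new sorted = [-2, 4, 7, 11, 25, 26, 27, 29, 32]
New median = 25
Delta = 25 - 51/2 = -1/2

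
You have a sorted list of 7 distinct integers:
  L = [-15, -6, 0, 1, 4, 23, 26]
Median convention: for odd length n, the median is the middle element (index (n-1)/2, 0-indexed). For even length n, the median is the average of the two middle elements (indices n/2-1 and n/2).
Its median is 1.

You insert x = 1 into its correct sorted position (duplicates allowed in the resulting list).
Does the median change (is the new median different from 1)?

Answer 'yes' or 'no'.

Answer: no

Derivation:
Old median = 1
Insert x = 1
New median = 1
Changed? no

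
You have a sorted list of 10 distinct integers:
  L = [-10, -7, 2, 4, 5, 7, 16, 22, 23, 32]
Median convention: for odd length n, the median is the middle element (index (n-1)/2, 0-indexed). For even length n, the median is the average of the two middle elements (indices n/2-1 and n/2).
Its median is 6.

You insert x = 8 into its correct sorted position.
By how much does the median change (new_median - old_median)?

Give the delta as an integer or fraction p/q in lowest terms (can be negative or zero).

Old median = 6
After inserting x = 8: new sorted = [-10, -7, 2, 4, 5, 7, 8, 16, 22, 23, 32]
New median = 7
Delta = 7 - 6 = 1

Answer: 1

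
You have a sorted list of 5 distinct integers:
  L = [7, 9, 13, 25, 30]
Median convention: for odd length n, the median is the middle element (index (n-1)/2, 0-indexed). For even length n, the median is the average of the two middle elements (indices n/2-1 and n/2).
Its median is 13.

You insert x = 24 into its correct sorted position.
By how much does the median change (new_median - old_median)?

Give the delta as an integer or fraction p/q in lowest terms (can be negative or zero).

Answer: 11/2

Derivation:
Old median = 13
After inserting x = 24: new sorted = [7, 9, 13, 24, 25, 30]
New median = 37/2
Delta = 37/2 - 13 = 11/2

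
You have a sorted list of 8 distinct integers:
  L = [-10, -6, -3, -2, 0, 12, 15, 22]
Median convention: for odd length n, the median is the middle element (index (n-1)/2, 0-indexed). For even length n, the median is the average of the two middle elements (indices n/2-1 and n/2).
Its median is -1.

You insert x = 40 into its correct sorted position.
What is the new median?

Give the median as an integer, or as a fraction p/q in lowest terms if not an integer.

Answer: 0

Derivation:
Old list (sorted, length 8): [-10, -6, -3, -2, 0, 12, 15, 22]
Old median = -1
Insert x = 40
Old length even (8). Middle pair: indices 3,4 = -2,0.
New length odd (9). New median = single middle element.
x = 40: 8 elements are < x, 0 elements are > x.
New sorted list: [-10, -6, -3, -2, 0, 12, 15, 22, 40]
New median = 0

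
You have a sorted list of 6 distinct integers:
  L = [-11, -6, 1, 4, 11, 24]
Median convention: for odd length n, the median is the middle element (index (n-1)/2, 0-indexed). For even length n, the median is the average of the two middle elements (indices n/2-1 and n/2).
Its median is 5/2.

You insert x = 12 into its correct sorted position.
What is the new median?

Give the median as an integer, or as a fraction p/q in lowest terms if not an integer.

Old list (sorted, length 6): [-11, -6, 1, 4, 11, 24]
Old median = 5/2
Insert x = 12
Old length even (6). Middle pair: indices 2,3 = 1,4.
New length odd (7). New median = single middle element.
x = 12: 5 elements are < x, 1 elements are > x.
New sorted list: [-11, -6, 1, 4, 11, 12, 24]
New median = 4

Answer: 4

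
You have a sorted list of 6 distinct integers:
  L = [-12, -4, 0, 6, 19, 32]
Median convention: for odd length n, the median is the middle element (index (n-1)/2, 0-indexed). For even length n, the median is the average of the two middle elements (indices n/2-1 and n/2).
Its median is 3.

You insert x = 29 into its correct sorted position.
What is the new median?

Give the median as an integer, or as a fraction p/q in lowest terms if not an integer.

Answer: 6

Derivation:
Old list (sorted, length 6): [-12, -4, 0, 6, 19, 32]
Old median = 3
Insert x = 29
Old length even (6). Middle pair: indices 2,3 = 0,6.
New length odd (7). New median = single middle element.
x = 29: 5 elements are < x, 1 elements are > x.
New sorted list: [-12, -4, 0, 6, 19, 29, 32]
New median = 6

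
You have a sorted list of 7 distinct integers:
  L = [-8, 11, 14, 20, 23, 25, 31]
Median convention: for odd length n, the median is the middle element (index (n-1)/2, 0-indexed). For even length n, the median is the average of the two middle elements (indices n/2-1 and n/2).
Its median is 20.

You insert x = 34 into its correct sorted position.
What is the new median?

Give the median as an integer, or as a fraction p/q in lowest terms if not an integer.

Old list (sorted, length 7): [-8, 11, 14, 20, 23, 25, 31]
Old median = 20
Insert x = 34
Old length odd (7). Middle was index 3 = 20.
New length even (8). New median = avg of two middle elements.
x = 34: 7 elements are < x, 0 elements are > x.
New sorted list: [-8, 11, 14, 20, 23, 25, 31, 34]
New median = 43/2

Answer: 43/2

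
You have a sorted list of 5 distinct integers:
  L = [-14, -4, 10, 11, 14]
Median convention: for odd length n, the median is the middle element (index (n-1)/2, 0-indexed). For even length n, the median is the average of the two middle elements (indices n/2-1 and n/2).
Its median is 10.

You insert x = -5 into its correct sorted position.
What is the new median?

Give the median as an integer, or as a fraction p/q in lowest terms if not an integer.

Old list (sorted, length 5): [-14, -4, 10, 11, 14]
Old median = 10
Insert x = -5
Old length odd (5). Middle was index 2 = 10.
New length even (6). New median = avg of two middle elements.
x = -5: 1 elements are < x, 4 elements are > x.
New sorted list: [-14, -5, -4, 10, 11, 14]
New median = 3

Answer: 3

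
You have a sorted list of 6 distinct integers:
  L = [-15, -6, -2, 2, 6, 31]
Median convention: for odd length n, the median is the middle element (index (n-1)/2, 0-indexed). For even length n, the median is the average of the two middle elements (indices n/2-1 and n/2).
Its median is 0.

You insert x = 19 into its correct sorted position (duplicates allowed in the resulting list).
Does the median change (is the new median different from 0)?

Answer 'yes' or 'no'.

Answer: yes

Derivation:
Old median = 0
Insert x = 19
New median = 2
Changed? yes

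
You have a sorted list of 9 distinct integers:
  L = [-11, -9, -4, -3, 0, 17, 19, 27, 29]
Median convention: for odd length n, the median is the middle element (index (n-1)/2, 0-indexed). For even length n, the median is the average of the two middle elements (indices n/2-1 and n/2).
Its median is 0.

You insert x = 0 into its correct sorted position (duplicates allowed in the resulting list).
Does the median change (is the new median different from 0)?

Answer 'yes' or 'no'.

Answer: no

Derivation:
Old median = 0
Insert x = 0
New median = 0
Changed? no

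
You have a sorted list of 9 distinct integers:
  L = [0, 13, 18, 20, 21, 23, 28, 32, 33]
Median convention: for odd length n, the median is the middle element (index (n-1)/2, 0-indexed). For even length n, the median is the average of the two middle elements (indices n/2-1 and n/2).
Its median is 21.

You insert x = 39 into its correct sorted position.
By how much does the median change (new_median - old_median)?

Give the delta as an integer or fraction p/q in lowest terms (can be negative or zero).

Answer: 1

Derivation:
Old median = 21
After inserting x = 39: new sorted = [0, 13, 18, 20, 21, 23, 28, 32, 33, 39]
New median = 22
Delta = 22 - 21 = 1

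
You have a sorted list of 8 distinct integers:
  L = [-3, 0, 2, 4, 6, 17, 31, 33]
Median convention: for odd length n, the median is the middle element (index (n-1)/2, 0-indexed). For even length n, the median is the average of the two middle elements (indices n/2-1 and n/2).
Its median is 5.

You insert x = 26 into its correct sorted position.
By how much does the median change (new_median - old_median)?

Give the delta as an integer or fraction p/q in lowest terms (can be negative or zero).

Answer: 1

Derivation:
Old median = 5
After inserting x = 26: new sorted = [-3, 0, 2, 4, 6, 17, 26, 31, 33]
New median = 6
Delta = 6 - 5 = 1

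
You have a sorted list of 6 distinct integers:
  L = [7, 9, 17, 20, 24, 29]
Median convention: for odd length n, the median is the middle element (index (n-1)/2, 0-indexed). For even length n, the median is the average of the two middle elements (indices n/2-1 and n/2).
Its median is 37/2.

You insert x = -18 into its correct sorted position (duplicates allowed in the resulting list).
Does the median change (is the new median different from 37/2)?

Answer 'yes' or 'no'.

Answer: yes

Derivation:
Old median = 37/2
Insert x = -18
New median = 17
Changed? yes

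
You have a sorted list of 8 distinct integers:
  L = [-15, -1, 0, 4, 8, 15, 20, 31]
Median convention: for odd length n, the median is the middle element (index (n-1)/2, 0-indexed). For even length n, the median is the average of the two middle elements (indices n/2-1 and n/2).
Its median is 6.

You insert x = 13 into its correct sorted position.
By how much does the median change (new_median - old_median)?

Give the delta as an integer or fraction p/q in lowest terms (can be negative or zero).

Answer: 2

Derivation:
Old median = 6
After inserting x = 13: new sorted = [-15, -1, 0, 4, 8, 13, 15, 20, 31]
New median = 8
Delta = 8 - 6 = 2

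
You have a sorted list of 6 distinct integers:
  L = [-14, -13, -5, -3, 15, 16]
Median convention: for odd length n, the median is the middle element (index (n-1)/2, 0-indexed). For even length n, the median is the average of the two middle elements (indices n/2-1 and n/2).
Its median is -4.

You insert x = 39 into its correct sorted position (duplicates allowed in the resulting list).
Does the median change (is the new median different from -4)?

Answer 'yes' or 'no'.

Old median = -4
Insert x = 39
New median = -3
Changed? yes

Answer: yes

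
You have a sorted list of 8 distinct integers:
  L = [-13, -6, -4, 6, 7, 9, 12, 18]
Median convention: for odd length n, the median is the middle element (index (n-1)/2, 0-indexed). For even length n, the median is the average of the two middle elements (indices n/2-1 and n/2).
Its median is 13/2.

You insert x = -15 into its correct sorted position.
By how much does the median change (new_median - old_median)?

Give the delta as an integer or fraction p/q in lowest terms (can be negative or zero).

Old median = 13/2
After inserting x = -15: new sorted = [-15, -13, -6, -4, 6, 7, 9, 12, 18]
New median = 6
Delta = 6 - 13/2 = -1/2

Answer: -1/2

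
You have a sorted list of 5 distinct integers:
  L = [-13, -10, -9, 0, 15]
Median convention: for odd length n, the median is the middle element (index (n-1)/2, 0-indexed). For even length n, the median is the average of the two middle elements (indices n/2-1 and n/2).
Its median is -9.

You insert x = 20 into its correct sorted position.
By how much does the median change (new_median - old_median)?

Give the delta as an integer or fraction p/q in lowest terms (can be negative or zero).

Old median = -9
After inserting x = 20: new sorted = [-13, -10, -9, 0, 15, 20]
New median = -9/2
Delta = -9/2 - -9 = 9/2

Answer: 9/2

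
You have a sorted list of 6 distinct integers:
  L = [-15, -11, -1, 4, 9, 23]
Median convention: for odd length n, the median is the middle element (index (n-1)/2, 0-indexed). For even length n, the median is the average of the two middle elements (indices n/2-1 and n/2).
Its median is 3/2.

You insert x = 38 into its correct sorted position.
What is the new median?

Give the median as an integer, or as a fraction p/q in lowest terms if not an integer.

Answer: 4

Derivation:
Old list (sorted, length 6): [-15, -11, -1, 4, 9, 23]
Old median = 3/2
Insert x = 38
Old length even (6). Middle pair: indices 2,3 = -1,4.
New length odd (7). New median = single middle element.
x = 38: 6 elements are < x, 0 elements are > x.
New sorted list: [-15, -11, -1, 4, 9, 23, 38]
New median = 4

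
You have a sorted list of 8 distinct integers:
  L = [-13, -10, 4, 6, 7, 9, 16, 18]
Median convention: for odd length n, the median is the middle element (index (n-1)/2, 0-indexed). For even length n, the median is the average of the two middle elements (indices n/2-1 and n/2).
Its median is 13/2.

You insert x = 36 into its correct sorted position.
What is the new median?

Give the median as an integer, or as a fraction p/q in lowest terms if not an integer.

Old list (sorted, length 8): [-13, -10, 4, 6, 7, 9, 16, 18]
Old median = 13/2
Insert x = 36
Old length even (8). Middle pair: indices 3,4 = 6,7.
New length odd (9). New median = single middle element.
x = 36: 8 elements are < x, 0 elements are > x.
New sorted list: [-13, -10, 4, 6, 7, 9, 16, 18, 36]
New median = 7

Answer: 7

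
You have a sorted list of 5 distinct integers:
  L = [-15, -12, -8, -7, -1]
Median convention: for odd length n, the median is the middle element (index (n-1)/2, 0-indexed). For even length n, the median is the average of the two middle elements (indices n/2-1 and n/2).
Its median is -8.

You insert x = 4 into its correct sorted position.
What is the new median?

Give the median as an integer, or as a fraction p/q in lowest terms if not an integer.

Answer: -15/2

Derivation:
Old list (sorted, length 5): [-15, -12, -8, -7, -1]
Old median = -8
Insert x = 4
Old length odd (5). Middle was index 2 = -8.
New length even (6). New median = avg of two middle elements.
x = 4: 5 elements are < x, 0 elements are > x.
New sorted list: [-15, -12, -8, -7, -1, 4]
New median = -15/2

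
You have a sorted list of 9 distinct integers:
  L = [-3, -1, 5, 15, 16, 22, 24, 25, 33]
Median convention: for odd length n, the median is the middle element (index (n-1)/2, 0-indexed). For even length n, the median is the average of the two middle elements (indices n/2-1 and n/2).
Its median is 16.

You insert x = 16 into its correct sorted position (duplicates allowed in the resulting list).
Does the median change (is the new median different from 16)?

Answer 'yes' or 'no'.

Old median = 16
Insert x = 16
New median = 16
Changed? no

Answer: no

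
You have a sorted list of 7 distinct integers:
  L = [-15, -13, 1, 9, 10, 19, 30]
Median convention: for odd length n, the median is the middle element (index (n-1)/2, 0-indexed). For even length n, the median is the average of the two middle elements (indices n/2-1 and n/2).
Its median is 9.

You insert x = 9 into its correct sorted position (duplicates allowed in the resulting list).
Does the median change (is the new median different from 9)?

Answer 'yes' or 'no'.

Answer: no

Derivation:
Old median = 9
Insert x = 9
New median = 9
Changed? no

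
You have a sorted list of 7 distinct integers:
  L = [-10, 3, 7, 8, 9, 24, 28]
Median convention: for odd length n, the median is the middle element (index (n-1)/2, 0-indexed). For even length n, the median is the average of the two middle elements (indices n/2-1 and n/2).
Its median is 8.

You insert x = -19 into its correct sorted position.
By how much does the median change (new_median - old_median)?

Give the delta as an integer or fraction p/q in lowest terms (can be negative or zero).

Answer: -1/2

Derivation:
Old median = 8
After inserting x = -19: new sorted = [-19, -10, 3, 7, 8, 9, 24, 28]
New median = 15/2
Delta = 15/2 - 8 = -1/2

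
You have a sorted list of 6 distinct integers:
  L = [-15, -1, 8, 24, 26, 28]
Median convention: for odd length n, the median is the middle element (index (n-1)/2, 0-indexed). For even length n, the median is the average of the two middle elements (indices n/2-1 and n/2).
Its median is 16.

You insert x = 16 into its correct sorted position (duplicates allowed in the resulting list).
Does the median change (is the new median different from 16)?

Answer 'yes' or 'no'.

Old median = 16
Insert x = 16
New median = 16
Changed? no

Answer: no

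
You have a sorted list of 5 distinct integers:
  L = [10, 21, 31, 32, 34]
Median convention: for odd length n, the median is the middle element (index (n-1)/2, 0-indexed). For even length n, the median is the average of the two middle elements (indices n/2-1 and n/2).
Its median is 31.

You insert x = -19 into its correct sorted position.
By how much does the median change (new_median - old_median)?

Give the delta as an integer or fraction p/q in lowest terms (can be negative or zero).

Answer: -5

Derivation:
Old median = 31
After inserting x = -19: new sorted = [-19, 10, 21, 31, 32, 34]
New median = 26
Delta = 26 - 31 = -5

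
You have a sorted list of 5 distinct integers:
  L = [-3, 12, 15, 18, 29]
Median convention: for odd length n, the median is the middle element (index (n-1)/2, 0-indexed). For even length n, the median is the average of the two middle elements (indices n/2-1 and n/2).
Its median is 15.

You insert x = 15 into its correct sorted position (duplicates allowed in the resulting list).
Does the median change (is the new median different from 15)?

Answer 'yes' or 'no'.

Old median = 15
Insert x = 15
New median = 15
Changed? no

Answer: no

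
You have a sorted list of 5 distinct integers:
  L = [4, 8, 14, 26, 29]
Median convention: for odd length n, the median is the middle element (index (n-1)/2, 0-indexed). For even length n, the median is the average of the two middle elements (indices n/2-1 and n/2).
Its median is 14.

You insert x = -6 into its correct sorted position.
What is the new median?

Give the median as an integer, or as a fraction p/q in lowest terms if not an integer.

Answer: 11

Derivation:
Old list (sorted, length 5): [4, 8, 14, 26, 29]
Old median = 14
Insert x = -6
Old length odd (5). Middle was index 2 = 14.
New length even (6). New median = avg of two middle elements.
x = -6: 0 elements are < x, 5 elements are > x.
New sorted list: [-6, 4, 8, 14, 26, 29]
New median = 11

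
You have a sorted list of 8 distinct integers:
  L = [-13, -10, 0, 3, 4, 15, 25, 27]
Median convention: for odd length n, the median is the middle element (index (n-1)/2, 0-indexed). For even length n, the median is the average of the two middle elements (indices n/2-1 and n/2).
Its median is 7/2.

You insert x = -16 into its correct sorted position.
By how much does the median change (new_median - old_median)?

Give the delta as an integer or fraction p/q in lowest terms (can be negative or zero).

Answer: -1/2

Derivation:
Old median = 7/2
After inserting x = -16: new sorted = [-16, -13, -10, 0, 3, 4, 15, 25, 27]
New median = 3
Delta = 3 - 7/2 = -1/2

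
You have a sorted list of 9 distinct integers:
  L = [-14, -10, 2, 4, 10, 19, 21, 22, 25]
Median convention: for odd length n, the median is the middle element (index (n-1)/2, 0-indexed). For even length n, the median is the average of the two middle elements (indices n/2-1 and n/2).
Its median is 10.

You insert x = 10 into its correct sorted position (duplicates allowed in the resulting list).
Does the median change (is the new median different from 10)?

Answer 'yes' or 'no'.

Old median = 10
Insert x = 10
New median = 10
Changed? no

Answer: no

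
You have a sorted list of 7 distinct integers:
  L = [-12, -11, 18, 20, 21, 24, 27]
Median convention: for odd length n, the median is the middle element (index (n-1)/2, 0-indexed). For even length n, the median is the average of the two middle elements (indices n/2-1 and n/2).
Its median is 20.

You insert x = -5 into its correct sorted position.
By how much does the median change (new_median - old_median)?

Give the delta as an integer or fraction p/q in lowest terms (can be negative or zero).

Old median = 20
After inserting x = -5: new sorted = [-12, -11, -5, 18, 20, 21, 24, 27]
New median = 19
Delta = 19 - 20 = -1

Answer: -1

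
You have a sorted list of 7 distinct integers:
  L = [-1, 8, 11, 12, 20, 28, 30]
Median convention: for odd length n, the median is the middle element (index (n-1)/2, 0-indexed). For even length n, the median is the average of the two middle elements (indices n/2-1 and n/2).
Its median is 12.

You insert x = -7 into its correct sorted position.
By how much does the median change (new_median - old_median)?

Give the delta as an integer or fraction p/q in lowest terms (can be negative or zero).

Old median = 12
After inserting x = -7: new sorted = [-7, -1, 8, 11, 12, 20, 28, 30]
New median = 23/2
Delta = 23/2 - 12 = -1/2

Answer: -1/2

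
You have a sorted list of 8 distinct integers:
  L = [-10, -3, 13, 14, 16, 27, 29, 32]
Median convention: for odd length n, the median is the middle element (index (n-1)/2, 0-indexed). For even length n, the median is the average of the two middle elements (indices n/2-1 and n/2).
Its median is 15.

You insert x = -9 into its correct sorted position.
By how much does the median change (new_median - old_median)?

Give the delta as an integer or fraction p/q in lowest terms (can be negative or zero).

Old median = 15
After inserting x = -9: new sorted = [-10, -9, -3, 13, 14, 16, 27, 29, 32]
New median = 14
Delta = 14 - 15 = -1

Answer: -1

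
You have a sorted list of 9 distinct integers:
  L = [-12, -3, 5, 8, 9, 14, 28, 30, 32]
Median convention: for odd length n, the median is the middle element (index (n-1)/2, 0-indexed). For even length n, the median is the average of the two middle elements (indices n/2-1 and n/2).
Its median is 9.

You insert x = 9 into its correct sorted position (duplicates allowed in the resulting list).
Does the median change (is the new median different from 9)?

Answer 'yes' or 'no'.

Old median = 9
Insert x = 9
New median = 9
Changed? no

Answer: no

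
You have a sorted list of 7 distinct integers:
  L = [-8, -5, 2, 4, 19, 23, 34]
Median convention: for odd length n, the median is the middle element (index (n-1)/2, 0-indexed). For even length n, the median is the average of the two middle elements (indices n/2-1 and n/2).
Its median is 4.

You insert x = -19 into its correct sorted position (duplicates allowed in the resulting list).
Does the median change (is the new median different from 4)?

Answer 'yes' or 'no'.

Old median = 4
Insert x = -19
New median = 3
Changed? yes

Answer: yes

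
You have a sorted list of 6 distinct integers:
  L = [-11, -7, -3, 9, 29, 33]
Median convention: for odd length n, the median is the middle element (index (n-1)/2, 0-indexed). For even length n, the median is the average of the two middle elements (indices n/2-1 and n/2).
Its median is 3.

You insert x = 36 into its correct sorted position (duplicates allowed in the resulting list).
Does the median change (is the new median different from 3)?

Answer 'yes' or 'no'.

Old median = 3
Insert x = 36
New median = 9
Changed? yes

Answer: yes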